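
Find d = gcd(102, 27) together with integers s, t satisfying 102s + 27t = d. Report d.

3

Apply Euclid's algorithm to 102 and 27:
102 = 3×27 + 21
27 = 1×21 + 6
21 = 3×6 + 3
6 = 2×3 + 0
gcd(102, 27) = 3.
Express as a combination:
3 = 21 − 3·6
3 = −3·27 + 4·21
3 = 4·102 − 15·27
So 3 = (4)·102 + (-15)·27.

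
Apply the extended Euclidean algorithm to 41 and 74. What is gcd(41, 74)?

1

Apply Euclid's algorithm to 74 and 41:
74 = 1·41 + 33
41 = 1·33 + 8
33 = 4·8 + 1
8 = 8·1 + 0
gcd(41, 74) = 1.
Express as a combination:
1 = 33 − 4·8
1 = −4·41 + 5·33
1 = 5·74 − 9·41
So 1 = (5)·74 + (-9)·41.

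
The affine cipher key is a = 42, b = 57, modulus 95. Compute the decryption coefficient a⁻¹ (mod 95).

gcd(95, 42) by repeated division:
95 = 2·42 + 11
42 = 3·11 + 9
11 = 1·9 + 2
9 = 4·2 + 1
2 = 2·1 + 0
Since gcd(42, 95) = 1, back-substitute to write 1 as a combination:
1 = 9 − 4·2
1 = −4·11 + 5·9
1 = 5·42 − 19·11
1 = −19·95 + 43·42
So 42·43 ≡ 1 (mod 95).

43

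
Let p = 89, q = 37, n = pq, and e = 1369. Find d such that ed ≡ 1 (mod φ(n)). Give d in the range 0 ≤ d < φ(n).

φ(n) = (p−1)(q−1) = 88·36 = 3168.
Need d with 1369·d ≡ 1 (mod 3168). Apply the extended Euclidean algorithm:
3168 = 2·1369 + 430
1369 = 3·430 + 79
430 = 5·79 + 35
79 = 2·35 + 9
35 = 3·9 + 8
9 = 1·8 + 1
8 = 8·1 + 0
Back-substitute:
1 = 9 − 8
1 = −35 + 4·9
1 = 4·79 − 9·35
1 = −9·430 + 49·79
1 = 49·1369 − 156·430
1 = −156·3168 + 361·1369
So 1369·361 ≡ 1 (mod 3168), hence d = 361.

361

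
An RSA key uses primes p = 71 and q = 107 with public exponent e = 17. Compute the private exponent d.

873

φ(n) = (p−1)(q−1) = 70·106 = 7420.
Need d with 17·d ≡ 1 (mod 7420). Apply the extended Euclidean algorithm:
7420 = 436×17 + 8
17 = 2×8 + 1
8 = 8×1 + 0
Back-substitute:
1 = 17 − 2·8
1 = −2·7420 + 873·17
So 17·873 ≡ 1 (mod 7420), hence d = 873.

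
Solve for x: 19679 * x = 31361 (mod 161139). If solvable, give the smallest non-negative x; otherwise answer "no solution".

10843

First find gcd(19679, 161139):
161139 = 8*19679 + 3707
19679 = 5*3707 + 1144
3707 = 3*1144 + 275
1144 = 4*275 + 44
275 = 6*44 + 11
44 = 4*11 + 0
gcd = 11 and 11 | 31361, so solutions exist. Divide through by 11: 1789x ≡ 2851 (mod 14649).
Now find 1789⁻¹ mod 14649:
14649 = 8×1789 + 337
1789 = 5×337 + 104
337 = 3×104 + 25
104 = 4×25 + 4
25 = 6×4 + 1
4 = 4×1 + 0
Back-substitute:
1 = 25 − 6·4
1 = −6·104 + 25·25
1 = 25·337 − 81·104
1 = −81·1789 + 430·337
1 = 430·14649 − 3521·1789
So 1789·(-3521) ≡ 1 (mod 14649), i.e. 1789⁻¹ ≡ 11128.
Then x ≡ 11128·2851 ≡ 10843 (mod 14649); the smallest non-negative solution is x = 10843.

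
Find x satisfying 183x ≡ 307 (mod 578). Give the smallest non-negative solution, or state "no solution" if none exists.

First find gcd(183, 578):
578 = 3*183 + 29
183 = 6*29 + 9
29 = 3*9 + 2
9 = 4*2 + 1
2 = 2*1 + 0
gcd = 1, so a unique solution mod 578 exists.
Back-substitute for the Bézout coefficients:
1 = 9 − 4·2
1 = −4·29 + 13·9
1 = 13·183 − 82·29
1 = −82·578 + 259·183
So 183·(259) ≡ 1 (mod 578), giving 183⁻¹ ≡ 259.
x ≡ 183⁻¹·307 ≡ 259·307 ≡ 327 (mod 578).

327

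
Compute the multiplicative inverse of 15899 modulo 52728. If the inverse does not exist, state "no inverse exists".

no inverse exists

Euclidean algorithm on 52728, 15899:
52728 = 3×15899 + 5031
15899 = 3×5031 + 806
5031 = 6×806 + 195
806 = 4×195 + 26
195 = 7×26 + 13
26 = 2×13 + 0
Since gcd = 13 > 1, 15899 is not a unit mod 52728.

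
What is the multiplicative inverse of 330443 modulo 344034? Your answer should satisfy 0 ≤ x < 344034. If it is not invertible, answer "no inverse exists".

Apply the Euclidean algorithm to 344034 and 330443:
344034 = 1*330443 + 13591
330443 = 24*13591 + 4259
13591 = 3*4259 + 814
4259 = 5*814 + 189
814 = 4*189 + 58
189 = 3*58 + 15
58 = 3*15 + 13
15 = 1*13 + 2
13 = 6*2 + 1
2 = 2*1 + 0
Since gcd(330443, 344034) = 1, back-substitute to write 1 as a combination:
1 = 13 − 6·2
1 = −6·15 + 7·13
1 = 7·58 − 27·15
1 = −27·189 + 88·58
1 = 88·814 − 379·189
1 = −379·4259 + 1983·814
1 = 1983·13591 − 6328·4259
1 = −6328·330443 + 153855·13591
1 = 153855·344034 − 160183·330443
So 330443·(-160183) ≡ 1 (mod 344034), and -160183 ≡ 183851 (mod 344034).

183851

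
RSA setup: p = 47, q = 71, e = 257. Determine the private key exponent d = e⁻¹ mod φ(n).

213

φ(n) = (p−1)(q−1) = 46·70 = 3220.
Need d with 257·d ≡ 1 (mod 3220). Apply the extended Euclidean algorithm:
3220 = 12*257 + 136
257 = 1*136 + 121
136 = 1*121 + 15
121 = 8*15 + 1
15 = 15*1 + 0
Back-substitute:
1 = 121 − 8·15
1 = −8·136 + 9·121
1 = 9·257 − 17·136
1 = −17·3220 + 213·257
So 257·213 ≡ 1 (mod 3220), hence d = 213.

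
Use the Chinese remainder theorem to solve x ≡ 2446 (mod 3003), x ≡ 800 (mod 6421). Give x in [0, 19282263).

8296732

Write x = 2446 + 3003·k. Then 3003·k ≡ 800 − 2446 ≡ 4775 (mod 6421).
Need 3003⁻¹ mod 6421. Extended Euclid on (6421, 3003):
6421 = 2*3003 + 415
3003 = 7*415 + 98
415 = 4*98 + 23
98 = 4*23 + 6
23 = 3*6 + 5
6 = 1*5 + 1
5 = 5*1 + 0
Back-substitute:
1 = 6 − 5
1 = −23 + 4·6
1 = 4·98 − 17·23
1 = −17·415 + 72·98
1 = 72·3003 − 521·415
1 = −521·6421 + 1114·3003
3003⁻¹ ≡ 1114 (mod 6421), so k ≡ 1114·4775 ≡ 2762 (mod 6421).
x = 2446 + 3003·2762 = 8296732.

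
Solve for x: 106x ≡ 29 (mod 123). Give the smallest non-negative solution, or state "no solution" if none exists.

First find gcd(106, 123):
123 = 1·106 + 17
106 = 6·17 + 4
17 = 4·4 + 1
4 = 4·1 + 0
gcd = 1, so a unique solution mod 123 exists.
Back-substitute for the Bézout coefficients:
1 = 17 − 4·4
1 = −4·106 + 25·17
1 = 25·123 − 29·106
So 106·(-29) ≡ 1 (mod 123), giving 106⁻¹ ≡ 94.
x ≡ 106⁻¹·29 ≡ 94·29 ≡ 20 (mod 123).

20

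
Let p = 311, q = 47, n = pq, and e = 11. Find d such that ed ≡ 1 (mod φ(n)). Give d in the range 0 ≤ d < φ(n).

10371

φ(n) = (p−1)(q−1) = 310·46 = 14260.
Need d with 11·d ≡ 1 (mod 14260). Apply the extended Euclidean algorithm:
14260 = 1296*11 + 4
11 = 2*4 + 3
4 = 1*3 + 1
3 = 3*1 + 0
Back-substitute:
1 = 4 − 3
1 = −11 + 3·4
1 = 3·14260 − 3889·11
So 11·(-3889) ≡ 1 (mod 14260), hence d ≡ -3889 ≡ 10371 (mod 14260).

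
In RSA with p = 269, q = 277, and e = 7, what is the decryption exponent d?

φ(n) = (p−1)(q−1) = 268·276 = 73968.
Need d with 7·d ≡ 1 (mod 73968). Apply the extended Euclidean algorithm:
73968 = 10566*7 + 6
7 = 1*6 + 1
6 = 6*1 + 0
Back-substitute:
1 = 7 − 6
1 = −73968 + 10567·7
So 7·10567 ≡ 1 (mod 73968), hence d = 10567.

10567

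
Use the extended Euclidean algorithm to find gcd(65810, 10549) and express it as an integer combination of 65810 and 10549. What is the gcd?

Apply Euclid's algorithm to 65810 and 10549:
65810 = 6·10549 + 2516
10549 = 4·2516 + 485
2516 = 5·485 + 91
485 = 5·91 + 30
91 = 3·30 + 1
30 = 30·1 + 0
gcd(65810, 10549) = 1.
Back-substituting:
1 = 91 − 3·30
1 = −3·485 + 16·91
1 = 16·2516 − 83·485
1 = −83·10549 + 348·2516
1 = 348·65810 − 2171·10549
So 1 = (348)·65810 + (-2171)·10549.

1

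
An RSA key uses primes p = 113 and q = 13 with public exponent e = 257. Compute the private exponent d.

1025

φ(n) = (p−1)(q−1) = 112·12 = 1344.
Need d with 257·d ≡ 1 (mod 1344). Apply the extended Euclidean algorithm:
1344 = 5×257 + 59
257 = 4×59 + 21
59 = 2×21 + 17
21 = 1×17 + 4
17 = 4×4 + 1
4 = 4×1 + 0
Back-substitute:
1 = 17 − 4·4
1 = −4·21 + 5·17
1 = 5·59 − 14·21
1 = −14·257 + 61·59
1 = 61·1344 − 319·257
So 257·(-319) ≡ 1 (mod 1344), hence d ≡ -319 ≡ 1025 (mod 1344).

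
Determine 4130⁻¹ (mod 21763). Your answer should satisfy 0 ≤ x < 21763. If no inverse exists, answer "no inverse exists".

Euclidean algorithm on 21763, 4130:
21763 = 5*4130 + 1113
4130 = 3*1113 + 791
1113 = 1*791 + 322
791 = 2*322 + 147
322 = 2*147 + 28
147 = 5*28 + 7
28 = 4*7 + 0
The gcd is 7, not 1, hence no inverse exists.

no inverse exists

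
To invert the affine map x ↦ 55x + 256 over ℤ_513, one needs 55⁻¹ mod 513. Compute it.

gcd(513, 55) by repeated division:
513 = 9×55 + 18
55 = 3×18 + 1
18 = 18×1 + 0
Since gcd(55, 513) = 1, back-substitute to write 1 as a combination:
1 = 55 − 3·18
1 = −3·513 + 28·55
So 55·28 ≡ 1 (mod 513).

28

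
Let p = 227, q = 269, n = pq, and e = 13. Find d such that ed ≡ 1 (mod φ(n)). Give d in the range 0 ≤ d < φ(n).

55909

φ(n) = (p−1)(q−1) = 226·268 = 60568.
Need d with 13·d ≡ 1 (mod 60568). Apply the extended Euclidean algorithm:
60568 = 4659·13 + 1
13 = 13·1 + 0
Back-substitute:
1 = 60568 − 4659·13
So 13·(-4659) ≡ 1 (mod 60568), hence d ≡ -4659 ≡ 55909 (mod 60568).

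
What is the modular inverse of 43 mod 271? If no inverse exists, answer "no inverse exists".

208

Extended Euclidean algorithm:
271 = 6*43 + 13
43 = 3*13 + 4
13 = 3*4 + 1
4 = 4*1 + 0
Since gcd(43, 271) = 1, back-substitute to write 1 as a combination:
1 = 13 − 3·4
1 = −3·43 + 10·13
1 = 10·271 − 63·43
Thus 43·(-63) ≡ 1 (mod 271); reducing, -63 mod 271 = 208.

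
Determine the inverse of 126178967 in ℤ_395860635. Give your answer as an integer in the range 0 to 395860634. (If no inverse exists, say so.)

gcd(395860635, 126178967) by repeated division:
395860635 = 3×126178967 + 17323734
126178967 = 7×17323734 + 4912829
17323734 = 3×4912829 + 2585247
4912829 = 1×2585247 + 2327582
2585247 = 1×2327582 + 257665
2327582 = 9×257665 + 8597
257665 = 29×8597 + 8352
8597 = 1×8352 + 245
8352 = 34×245 + 22
245 = 11×22 + 3
22 = 7×3 + 1
3 = 3×1 + 0
Since gcd(126178967, 395860635) = 1, back-substitute to write 1 as a combination:
1 = 22 − 7·3
1 = −7·245 + 78·22
1 = 78·8352 − 2659·245
1 = −2659·8597 + 2737·8352
1 = 2737·257665 − 82032·8597
1 = −82032·2327582 + 741025·257665
1 = 741025·2585247 − 823057·2327582
1 = −823057·4912829 + 1564082·2585247
1 = 1564082·17323734 − 5515303·4912829
1 = −5515303·126178967 + 40171203·17323734
1 = 40171203·395860635 − 126028912·126178967
So 126178967·(-126028912) ≡ 1 (mod 395860635), and -126028912 ≡ 269831723 (mod 395860635).

269831723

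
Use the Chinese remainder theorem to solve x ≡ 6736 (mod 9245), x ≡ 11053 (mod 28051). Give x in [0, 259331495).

Write x = 6736 + 9245·k. Then 9245·k ≡ 11053 − 6736 ≡ 4317 (mod 28051).
Need 9245⁻¹ mod 28051. Extended Euclid on (28051, 9245):
28051 = 3·9245 + 316
9245 = 29·316 + 81
316 = 3·81 + 73
81 = 1·73 + 8
73 = 9·8 + 1
8 = 8·1 + 0
Back-substitute:
1 = 73 − 9·8
1 = −9·81 + 10·73
1 = 10·316 − 39·81
1 = −39·9245 + 1141·316
1 = 1141·28051 − 3462·9245
9245⁻¹ ≡ 24589 (mod 28051), so k ≡ 24589·4317 ≡ 5729 (mod 28051).
x = 6736 + 9245·5729 = 52971341.

52971341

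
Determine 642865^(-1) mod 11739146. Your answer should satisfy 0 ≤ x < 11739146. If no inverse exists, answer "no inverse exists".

Extended Euclidean algorithm:
11739146 = 18·642865 + 167576
642865 = 3·167576 + 140137
167576 = 1·140137 + 27439
140137 = 5·27439 + 2942
27439 = 9·2942 + 961
2942 = 3·961 + 59
961 = 16·59 + 17
59 = 3·17 + 8
17 = 2·8 + 1
8 = 8·1 + 0
Since gcd(642865, 11739146) = 1, back-substitute to write 1 as a combination:
1 = 17 − 2·8
1 = −2·59 + 7·17
1 = 7·961 − 114·59
1 = −114·2942 + 349·961
1 = 349·27439 − 3255·2942
1 = −3255·140137 + 16624·27439
1 = 16624·167576 − 19879·140137
1 = −19879·642865 + 76261·167576
1 = 76261·11739146 − 1392577·642865
So 642865·(-1392577) ≡ 1 (mod 11739146), and -1392577 ≡ 10346569 (mod 11739146).

10346569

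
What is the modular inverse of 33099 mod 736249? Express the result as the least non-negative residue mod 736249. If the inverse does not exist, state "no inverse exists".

559188

Extended Euclidean algorithm:
736249 = 22*33099 + 8071
33099 = 4*8071 + 815
8071 = 9*815 + 736
815 = 1*736 + 79
736 = 9*79 + 25
79 = 3*25 + 4
25 = 6*4 + 1
4 = 4*1 + 0
Since gcd(33099, 736249) = 1, back-substitute to write 1 as a combination:
1 = 25 − 6·4
1 = −6·79 + 19·25
1 = 19·736 − 177·79
1 = −177·815 + 196·736
1 = 196·8071 − 1941·815
1 = −1941·33099 + 7960·8071
1 = 7960·736249 − 177061·33099
Hence 33099⁻¹ ≡ -177061 ≡ 559188 (mod 736249).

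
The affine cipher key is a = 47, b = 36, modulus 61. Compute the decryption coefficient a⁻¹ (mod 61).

Run Euclid on (61, 47):
61 = 1·47 + 14
47 = 3·14 + 5
14 = 2·5 + 4
5 = 1·4 + 1
4 = 4·1 + 0
The gcd is 1. Working backward:
1 = 5 − 4
1 = −14 + 3·5
1 = 3·47 − 10·14
1 = −10·61 + 13·47
So 47·13 ≡ 1 (mod 61).

13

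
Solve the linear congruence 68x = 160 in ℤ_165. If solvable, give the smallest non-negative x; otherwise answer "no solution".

First find gcd(68, 165):
165 = 2*68 + 29
68 = 2*29 + 10
29 = 2*10 + 9
10 = 1*9 + 1
9 = 9*1 + 0
gcd = 1, so a unique solution mod 165 exists.
Back-substitute for the Bézout coefficients:
1 = 10 − 9
1 = −29 + 3·10
1 = 3·68 − 7·29
1 = −7·165 + 17·68
So 68·(17) ≡ 1 (mod 165), giving 68⁻¹ ≡ 17.
x ≡ 68⁻¹·160 ≡ 17·160 ≡ 80 (mod 165).

80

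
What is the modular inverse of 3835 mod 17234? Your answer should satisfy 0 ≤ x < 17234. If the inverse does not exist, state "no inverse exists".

3667

Extended Euclidean algorithm:
17234 = 4*3835 + 1894
3835 = 2*1894 + 47
1894 = 40*47 + 14
47 = 3*14 + 5
14 = 2*5 + 4
5 = 1*4 + 1
4 = 4*1 + 0
The gcd is 1. Working backward:
1 = 5 − 4
1 = −14 + 3·5
1 = 3·47 − 10·14
1 = −10·1894 + 403·47
1 = 403·3835 − 816·1894
1 = −816·17234 + 3667·3835
So 3835·3667 ≡ 1 (mod 17234).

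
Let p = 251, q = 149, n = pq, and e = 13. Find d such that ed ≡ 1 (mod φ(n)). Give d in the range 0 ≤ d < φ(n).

17077

φ(n) = (p−1)(q−1) = 250·148 = 37000.
Need d with 13·d ≡ 1 (mod 37000). Apply the extended Euclidean algorithm:
37000 = 2846*13 + 2
13 = 6*2 + 1
2 = 2*1 + 0
Back-substitute:
1 = 13 − 6·2
1 = −6·37000 + 17077·13
So 13·17077 ≡ 1 (mod 37000), hence d = 17077.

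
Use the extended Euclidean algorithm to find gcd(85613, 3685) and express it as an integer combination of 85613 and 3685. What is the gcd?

Euclidean algorithm:
85613 = 23×3685 + 858
3685 = 4×858 + 253
858 = 3×253 + 99
253 = 2×99 + 55
99 = 1×55 + 44
55 = 1×44 + 11
44 = 4×11 + 0
gcd(85613, 3685) = 11.
Express as a combination:
11 = 55 − 44
11 = −99 + 2·55
11 = 2·253 − 5·99
11 = −5·858 + 17·253
11 = 17·3685 − 73·858
11 = −73·85613 + 1696·3685
So 11 = (-73)·85613 + (1696)·3685.

11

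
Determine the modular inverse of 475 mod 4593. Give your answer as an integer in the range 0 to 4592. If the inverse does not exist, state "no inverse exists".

Apply the Euclidean algorithm to 4593 and 475:
4593 = 9×475 + 318
475 = 1×318 + 157
318 = 2×157 + 4
157 = 39×4 + 1
4 = 4×1 + 0
The gcd is 1. Working backward:
1 = 157 − 39·4
1 = −39·318 + 79·157
1 = 79·475 − 118·318
1 = −118·4593 + 1141·475
So 475·1141 ≡ 1 (mod 4593).

1141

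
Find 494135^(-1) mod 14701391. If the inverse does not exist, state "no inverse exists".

Run Euclid on (14701391, 494135):
14701391 = 29*494135 + 371476
494135 = 1*371476 + 122659
371476 = 3*122659 + 3499
122659 = 35*3499 + 194
3499 = 18*194 + 7
194 = 27*7 + 5
7 = 1*5 + 2
5 = 2*2 + 1
2 = 2*1 + 0
gcd = 1, so the inverse exists. Back-substitute:
1 = 5 − 2·2
1 = −2·7 + 3·5
1 = 3·194 − 83·7
1 = −83·3499 + 1497·194
1 = 1497·122659 − 52478·3499
1 = −52478·371476 + 158931·122659
1 = 158931·494135 − 211409·371476
1 = −211409·14701391 + 6289792·494135
So 494135·6289792 ≡ 1 (mod 14701391).

6289792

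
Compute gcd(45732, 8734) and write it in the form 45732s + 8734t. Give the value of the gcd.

Euclidean algorithm:
45732 = 5×8734 + 2062
8734 = 4×2062 + 486
2062 = 4×486 + 118
486 = 4×118 + 14
118 = 8×14 + 6
14 = 2×6 + 2
6 = 3×2 + 0
gcd(45732, 8734) = 2.
Express as a combination:
2 = 14 − 2·6
2 = −2·118 + 17·14
2 = 17·486 − 70·118
2 = −70·2062 + 297·486
2 = 297·8734 − 1258·2062
2 = −1258·45732 + 6587·8734
So 2 = (-1258)·45732 + (6587)·8734.

2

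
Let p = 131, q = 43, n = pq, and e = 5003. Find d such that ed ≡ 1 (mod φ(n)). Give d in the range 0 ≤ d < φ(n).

227

φ(n) = (p−1)(q−1) = 130·42 = 5460.
Need d with 5003·d ≡ 1 (mod 5460). Apply the extended Euclidean algorithm:
5460 = 1×5003 + 457
5003 = 10×457 + 433
457 = 1×433 + 24
433 = 18×24 + 1
24 = 24×1 + 0
Back-substitute:
1 = 433 − 18·24
1 = −18·457 + 19·433
1 = 19·5003 − 208·457
1 = −208·5460 + 227·5003
So 5003·227 ≡ 1 (mod 5460), hence d = 227.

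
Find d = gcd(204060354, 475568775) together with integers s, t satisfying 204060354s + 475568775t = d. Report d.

3

Apply Euclid's algorithm to 475568775 and 204060354:
475568775 = 2*204060354 + 67448067
204060354 = 3*67448067 + 1716153
67448067 = 39*1716153 + 518100
1716153 = 3*518100 + 161853
518100 = 3*161853 + 32541
161853 = 4*32541 + 31689
32541 = 1*31689 + 852
31689 = 37*852 + 165
852 = 5*165 + 27
165 = 6*27 + 3
27 = 9*3 + 0
gcd(204060354, 475568775) = 3.
Working backward:
3 = 165 − 6·27
3 = −6·852 + 31·165
3 = 31·31689 − 1153·852
3 = −1153·32541 + 1184·31689
3 = 1184·161853 − 5889·32541
3 = −5889·518100 + 18851·161853
3 = 18851·1716153 − 62442·518100
3 = −62442·67448067 + 2454089·1716153
3 = 2454089·204060354 − 7424709·67448067
3 = −7424709·475568775 + 17303507·204060354
So 3 = (-7424709)·475568775 + (17303507)·204060354.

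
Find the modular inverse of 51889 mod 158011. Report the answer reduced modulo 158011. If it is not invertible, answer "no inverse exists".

89589

gcd(158011, 51889) by repeated division:
158011 = 3*51889 + 2344
51889 = 22*2344 + 321
2344 = 7*321 + 97
321 = 3*97 + 30
97 = 3*30 + 7
30 = 4*7 + 2
7 = 3*2 + 1
2 = 2*1 + 0
Since gcd(51889, 158011) = 1, back-substitute to write 1 as a combination:
1 = 7 − 3·2
1 = −3·30 + 13·7
1 = 13·97 − 42·30
1 = −42·321 + 139·97
1 = 139·2344 − 1015·321
1 = −1015·51889 + 22469·2344
1 = 22469·158011 − 68422·51889
Thus 51889·(-68422) ≡ 1 (mod 158011); reducing, -68422 mod 158011 = 89589.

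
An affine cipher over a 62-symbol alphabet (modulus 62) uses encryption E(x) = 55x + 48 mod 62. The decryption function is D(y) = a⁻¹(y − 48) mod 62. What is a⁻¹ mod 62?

Apply the Euclidean algorithm to 62 and 55:
62 = 1*55 + 7
55 = 7*7 + 6
7 = 1*6 + 1
6 = 6*1 + 0
Since gcd(55, 62) = 1, back-substitute to write 1 as a combination:
1 = 7 − 6
1 = −55 + 8·7
1 = 8·62 − 9·55
So 55·(-9) ≡ 1 (mod 62), and -9 ≡ 53 (mod 62).

53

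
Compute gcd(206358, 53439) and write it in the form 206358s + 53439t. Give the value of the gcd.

3

Apply Euclid's algorithm to 206358 and 53439:
206358 = 3·53439 + 46041
53439 = 1·46041 + 7398
46041 = 6·7398 + 1653
7398 = 4·1653 + 786
1653 = 2·786 + 81
786 = 9·81 + 57
81 = 1·57 + 24
57 = 2·24 + 9
24 = 2·9 + 6
9 = 1·6 + 3
6 = 2·3 + 0
gcd(206358, 53439) = 3.
Express as a combination:
3 = 9 − 6
3 = −24 + 3·9
3 = 3·57 − 7·24
3 = −7·81 + 10·57
3 = 10·786 − 97·81
3 = −97·1653 + 204·786
3 = 204·7398 − 913·1653
3 = −913·46041 + 5682·7398
3 = 5682·53439 − 6595·46041
3 = −6595·206358 + 25467·53439
So 3 = (-6595)·206358 + (25467)·53439.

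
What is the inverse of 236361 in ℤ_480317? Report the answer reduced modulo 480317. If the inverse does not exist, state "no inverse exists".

363384

Extended Euclidean algorithm:
480317 = 2·236361 + 7595
236361 = 31·7595 + 916
7595 = 8·916 + 267
916 = 3·267 + 115
267 = 2·115 + 37
115 = 3·37 + 4
37 = 9·4 + 1
4 = 4·1 + 0
gcd = 1, so the inverse exists. Back-substitute:
1 = 37 − 9·4
1 = −9·115 + 28·37
1 = 28·267 − 65·115
1 = −65·916 + 223·267
1 = 223·7595 − 1849·916
1 = −1849·236361 + 57542·7595
1 = 57542·480317 − 116933·236361
So 236361·(-116933) ≡ 1 (mod 480317), and -116933 ≡ 363384 (mod 480317).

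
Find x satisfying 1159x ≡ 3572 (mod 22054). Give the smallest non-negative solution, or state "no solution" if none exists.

First find gcd(1159, 22054):
22054 = 19*1159 + 33
1159 = 35*33 + 4
33 = 8*4 + 1
4 = 4*1 + 0
gcd = 1, so a unique solution mod 22054 exists.
Back-substitute for the Bézout coefficients:
1 = 33 − 8·4
1 = −8·1159 + 281·33
1 = 281·22054 − 5347·1159
So 1159·(-5347) ≡ 1 (mod 22054), giving 1159⁻¹ ≡ 16707.
x ≡ 1159⁻¹·3572 ≡ 16707·3572 ≡ 21334 (mod 22054).

21334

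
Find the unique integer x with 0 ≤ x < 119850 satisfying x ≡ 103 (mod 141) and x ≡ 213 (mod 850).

Write x = 103 + 141·k. Then 141·k ≡ 213 − 103 ≡ 110 (mod 850).
Need 141⁻¹ mod 850. Extended Euclid on (850, 141):
850 = 6*141 + 4
141 = 35*4 + 1
4 = 4*1 + 0
Back-substitute:
1 = 141 − 35·4
1 = −35·850 + 211·141
141⁻¹ ≡ 211 (mod 850), so k ≡ 211·110 ≡ 260 (mod 850).
x = 103 + 141·260 = 36763.

36763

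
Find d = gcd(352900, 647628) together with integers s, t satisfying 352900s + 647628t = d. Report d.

4

Euclidean algorithm:
647628 = 1*352900 + 294728
352900 = 1*294728 + 58172
294728 = 5*58172 + 3868
58172 = 15*3868 + 152
3868 = 25*152 + 68
152 = 2*68 + 16
68 = 4*16 + 4
16 = 4*4 + 0
gcd(352900, 647628) = 4.
Back-substituting:
4 = 68 − 4·16
4 = −4·152 + 9·68
4 = 9·3868 − 229·152
4 = −229·58172 + 3444·3868
4 = 3444·294728 − 17449·58172
4 = −17449·352900 + 20893·294728
4 = 20893·647628 − 38342·352900
So 4 = (20893)·647628 + (-38342)·352900.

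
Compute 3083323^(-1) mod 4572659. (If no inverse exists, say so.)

Apply the Euclidean algorithm to 4572659 and 3083323:
4572659 = 1×3083323 + 1489336
3083323 = 2×1489336 + 104651
1489336 = 14×104651 + 24222
104651 = 4×24222 + 7763
24222 = 3×7763 + 933
7763 = 8×933 + 299
933 = 3×299 + 36
299 = 8×36 + 11
36 = 3×11 + 3
11 = 3×3 + 2
3 = 1×2 + 1
2 = 2×1 + 0
Since gcd(3083323, 4572659) = 1, back-substitute to write 1 as a combination:
1 = 3 − 2
1 = −11 + 4·3
1 = 4·36 − 13·11
1 = −13·299 + 108·36
1 = 108·933 − 337·299
1 = −337·7763 + 2804·933
1 = 2804·24222 − 8749·7763
1 = −8749·104651 + 37800·24222
1 = 37800·1489336 − 537949·104651
1 = −537949·3083323 + 1113698·1489336
1 = 1113698·4572659 − 1651647·3083323
Hence 3083323⁻¹ ≡ -1651647 ≡ 2921012 (mod 4572659).

2921012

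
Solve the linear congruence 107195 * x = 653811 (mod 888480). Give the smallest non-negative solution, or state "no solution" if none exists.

no solution

gcd(107195, 888480):
888480 = 8·107195 + 30920
107195 = 3·30920 + 14435
30920 = 2·14435 + 2050
14435 = 7·2050 + 85
2050 = 24·85 + 10
85 = 8·10 + 5
10 = 2·5 + 0
gcd = 5, but 5 ∤ 653811, so the congruence has no solution.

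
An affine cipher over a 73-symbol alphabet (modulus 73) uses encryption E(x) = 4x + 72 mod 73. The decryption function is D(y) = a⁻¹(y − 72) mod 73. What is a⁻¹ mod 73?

55

Run Euclid on (73, 4):
73 = 18×4 + 1
4 = 4×1 + 0
The gcd is 1. Working backward:
1 = 73 − 18·4
So 4·(-18) ≡ 1 (mod 73), and -18 ≡ 55 (mod 73).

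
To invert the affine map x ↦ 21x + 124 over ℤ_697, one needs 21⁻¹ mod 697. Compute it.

Apply the Euclidean algorithm to 697 and 21:
697 = 33*21 + 4
21 = 5*4 + 1
4 = 4*1 + 0
The gcd is 1. Working backward:
1 = 21 − 5·4
1 = −5·697 + 166·21
So 21·166 ≡ 1 (mod 697).

166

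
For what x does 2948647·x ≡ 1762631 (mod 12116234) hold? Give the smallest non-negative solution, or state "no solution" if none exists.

231909

First find gcd(2948647, 12116234):
12116234 = 4·2948647 + 321646
2948647 = 9·321646 + 53833
321646 = 5·53833 + 52481
53833 = 1·52481 + 1352
52481 = 38·1352 + 1105
1352 = 1·1105 + 247
1105 = 4·247 + 117
247 = 2·117 + 13
117 = 9·13 + 0
gcd = 13 and 13 | 1762631, so solutions exist. Divide through by 13: 226819x ≡ 135587 (mod 932018).
Now find 226819⁻¹ mod 932018:
932018 = 4×226819 + 24742
226819 = 9×24742 + 4141
24742 = 5×4141 + 4037
4141 = 1×4037 + 104
4037 = 38×104 + 85
104 = 1×85 + 19
85 = 4×19 + 9
19 = 2×9 + 1
9 = 9×1 + 0
Back-substitute:
1 = 19 − 2·9
1 = −2·85 + 9·19
1 = 9·104 − 11·85
1 = −11·4037 + 427·104
1 = 427·4141 − 438·4037
1 = −438·24742 + 2617·4141
1 = 2617·226819 − 23991·24742
1 = −23991·932018 + 98581·226819
So 226819⁻¹ ≡ 98581 (mod 932018).
Then x ≡ 98581·135587 ≡ 231909 (mod 932018); the smallest non-negative solution is x = 231909.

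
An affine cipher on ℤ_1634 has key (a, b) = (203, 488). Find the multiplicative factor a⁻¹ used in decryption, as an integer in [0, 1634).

1143

Run Euclid on (1634, 203):
1634 = 8×203 + 10
203 = 20×10 + 3
10 = 3×3 + 1
3 = 3×1 + 0
gcd = 1, so the inverse exists. Back-substitute:
1 = 10 − 3·3
1 = −3·203 + 61·10
1 = 61·1634 − 491·203
Thus 203·(-491) ≡ 1 (mod 1634); reducing, -491 mod 1634 = 1143.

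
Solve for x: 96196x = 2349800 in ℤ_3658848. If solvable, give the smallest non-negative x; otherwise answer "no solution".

565610

First find gcd(96196, 3658848):
3658848 = 38*96196 + 3400
96196 = 28*3400 + 996
3400 = 3*996 + 412
996 = 2*412 + 172
412 = 2*172 + 68
172 = 2*68 + 36
68 = 1*36 + 32
36 = 1*32 + 4
32 = 8*4 + 0
gcd = 4 and 4 | 2349800, so solutions exist. Divide through by 4: 24049x ≡ 587450 (mod 914712).
Now find 24049⁻¹ mod 914712:
914712 = 38×24049 + 850
24049 = 28×850 + 249
850 = 3×249 + 103
249 = 2×103 + 43
103 = 2×43 + 17
43 = 2×17 + 9
17 = 1×9 + 8
9 = 1×8 + 1
8 = 8×1 + 0
Back-substitute:
1 = 9 − 8
1 = −17 + 2·9
1 = 2·43 − 5·17
1 = −5·103 + 12·43
1 = 12·249 − 29·103
1 = −29·850 + 99·249
1 = 99·24049 − 2801·850
1 = −2801·914712 + 106537·24049
So 24049⁻¹ ≡ 106537 (mod 914712).
Then x ≡ 106537·587450 ≡ 565610 (mod 914712); the smallest non-negative solution is x = 565610.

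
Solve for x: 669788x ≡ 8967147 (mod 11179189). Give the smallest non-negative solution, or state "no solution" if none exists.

640550

First find gcd(669788, 11179189):
11179189 = 16·669788 + 462581
669788 = 1·462581 + 207207
462581 = 2·207207 + 48167
207207 = 4·48167 + 14539
48167 = 3·14539 + 4550
14539 = 3·4550 + 889
4550 = 5·889 + 105
889 = 8·105 + 49
105 = 2·49 + 7
49 = 7·7 + 0
gcd = 7 and 7 | 8967147, so solutions exist. Divide through by 7: 95684x ≡ 1281021 (mod 1597027).
Now find 95684⁻¹ mod 1597027:
1597027 = 16·95684 + 66083
95684 = 1·66083 + 29601
66083 = 2·29601 + 6881
29601 = 4·6881 + 2077
6881 = 3·2077 + 650
2077 = 3·650 + 127
650 = 5·127 + 15
127 = 8·15 + 7
15 = 2·7 + 1
7 = 7·1 + 0
Back-substitute:
1 = 15 − 2·7
1 = −2·127 + 17·15
1 = 17·650 − 87·127
1 = −87·2077 + 278·650
1 = 278·6881 − 921·2077
1 = −921·29601 + 3962·6881
1 = 3962·66083 − 8845·29601
1 = −8845·95684 + 12807·66083
1 = 12807·1597027 − 213757·95684
So 95684·(-213757) ≡ 1 (mod 1597027), i.e. 95684⁻¹ ≡ 1383270.
Then x ≡ 1383270·1281021 ≡ 640550 (mod 1597027); the smallest non-negative solution is x = 640550.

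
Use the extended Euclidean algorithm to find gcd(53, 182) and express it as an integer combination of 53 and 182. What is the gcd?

1

Apply Euclid's algorithm to 182 and 53:
182 = 3·53 + 23
53 = 2·23 + 7
23 = 3·7 + 2
7 = 3·2 + 1
2 = 2·1 + 0
gcd(53, 182) = 1.
Back-substituting:
1 = 7 − 3·2
1 = −3·23 + 10·7
1 = 10·53 − 23·23
1 = −23·182 + 79·53
So 1 = (-23)·182 + (79)·53.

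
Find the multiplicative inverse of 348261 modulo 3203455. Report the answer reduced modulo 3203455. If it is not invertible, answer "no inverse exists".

Apply the Euclidean algorithm to 3203455 and 348261:
3203455 = 9·348261 + 69106
348261 = 5·69106 + 2731
69106 = 25·2731 + 831
2731 = 3·831 + 238
831 = 3·238 + 117
238 = 2·117 + 4
117 = 29·4 + 1
4 = 4·1 + 0
Since gcd(348261, 3203455) = 1, back-substitute to write 1 as a combination:
1 = 117 − 29·4
1 = −29·238 + 59·117
1 = 59·831 − 206·238
1 = −206·2731 + 677·831
1 = 677·69106 − 17131·2731
1 = −17131·348261 + 86332·69106
1 = 86332·3203455 − 794119·348261
Hence 348261⁻¹ ≡ -794119 ≡ 2409336 (mod 3203455).

2409336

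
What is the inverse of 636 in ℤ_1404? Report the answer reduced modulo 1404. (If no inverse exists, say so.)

no inverse exists

Compute gcd(636, 1404):
1404 = 2·636 + 132
636 = 4·132 + 108
132 = 1·108 + 24
108 = 4·24 + 12
24 = 2·12 + 0
The gcd is 12, not 1, hence no inverse exists.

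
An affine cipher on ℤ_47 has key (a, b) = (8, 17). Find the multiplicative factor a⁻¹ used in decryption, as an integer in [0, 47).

Apply the Euclidean algorithm to 47 and 8:
47 = 5*8 + 7
8 = 1*7 + 1
7 = 7*1 + 0
Since gcd(8, 47) = 1, back-substitute to write 1 as a combination:
1 = 8 − 7
1 = −47 + 6·8
So 8·6 ≡ 1 (mod 47).

6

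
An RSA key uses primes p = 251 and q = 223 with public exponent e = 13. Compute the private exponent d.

17077

φ(n) = (p−1)(q−1) = 250·222 = 55500.
Need d with 13·d ≡ 1 (mod 55500). Apply the extended Euclidean algorithm:
55500 = 4269·13 + 3
13 = 4·3 + 1
3 = 3·1 + 0
Back-substitute:
1 = 13 − 4·3
1 = −4·55500 + 17077·13
So 13·17077 ≡ 1 (mod 55500), hence d = 17077.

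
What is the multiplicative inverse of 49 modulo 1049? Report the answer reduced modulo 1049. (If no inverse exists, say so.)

471

Extended Euclidean algorithm:
1049 = 21*49 + 20
49 = 2*20 + 9
20 = 2*9 + 2
9 = 4*2 + 1
2 = 2*1 + 0
Since gcd(49, 1049) = 1, back-substitute to write 1 as a combination:
1 = 9 − 4·2
1 = −4·20 + 9·9
1 = 9·49 − 22·20
1 = −22·1049 + 471·49
So 49·471 ≡ 1 (mod 1049).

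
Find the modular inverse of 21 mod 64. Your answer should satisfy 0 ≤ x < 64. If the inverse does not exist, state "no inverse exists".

Apply the Euclidean algorithm to 64 and 21:
64 = 3×21 + 1
21 = 21×1 + 0
gcd = 1, so the inverse exists. Back-substitute:
1 = 64 − 3·21
Hence 21⁻¹ ≡ -3 ≡ 61 (mod 64).

61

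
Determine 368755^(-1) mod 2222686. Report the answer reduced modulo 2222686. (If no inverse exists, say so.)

315807

Apply the Euclidean algorithm to 2222686 and 368755:
2222686 = 6·368755 + 10156
368755 = 36·10156 + 3139
10156 = 3·3139 + 739
3139 = 4·739 + 183
739 = 4·183 + 7
183 = 26·7 + 1
7 = 7·1 + 0
Since gcd(368755, 2222686) = 1, back-substitute to write 1 as a combination:
1 = 183 − 26·7
1 = −26·739 + 105·183
1 = 105·3139 − 446·739
1 = −446·10156 + 1443·3139
1 = 1443·368755 − 52394·10156
1 = −52394·2222686 + 315807·368755
So 368755·315807 ≡ 1 (mod 2222686).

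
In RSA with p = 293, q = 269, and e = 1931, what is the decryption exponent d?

φ(n) = (p−1)(q−1) = 292·268 = 78256.
Need d with 1931·d ≡ 1 (mod 78256). Apply the extended Euclidean algorithm:
78256 = 40*1931 + 1016
1931 = 1*1016 + 915
1016 = 1*915 + 101
915 = 9*101 + 6
101 = 16*6 + 5
6 = 1*5 + 1
5 = 5*1 + 0
Back-substitute:
1 = 6 − 5
1 = −101 + 17·6
1 = 17·915 − 154·101
1 = −154·1016 + 171·915
1 = 171·1931 − 325·1016
1 = −325·78256 + 13171·1931
So 1931·13171 ≡ 1 (mod 78256), hence d = 13171.

13171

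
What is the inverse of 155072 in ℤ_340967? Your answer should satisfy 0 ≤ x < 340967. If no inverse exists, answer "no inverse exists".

Run Euclid on (340967, 155072):
340967 = 2·155072 + 30823
155072 = 5·30823 + 957
30823 = 32·957 + 199
957 = 4·199 + 161
199 = 1·161 + 38
161 = 4·38 + 9
38 = 4·9 + 2
9 = 4·2 + 1
2 = 2·1 + 0
gcd = 1, so the inverse exists. Back-substitute:
1 = 9 − 4·2
1 = −4·38 + 17·9
1 = 17·161 − 72·38
1 = −72·199 + 89·161
1 = 89·957 − 428·199
1 = −428·30823 + 13785·957
1 = 13785·155072 − 69353·30823
1 = −69353·340967 + 152491·155072
So 155072·152491 ≡ 1 (mod 340967).

152491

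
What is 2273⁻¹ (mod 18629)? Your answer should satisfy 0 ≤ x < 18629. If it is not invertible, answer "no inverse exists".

4270

Extended Euclidean algorithm:
18629 = 8×2273 + 445
2273 = 5×445 + 48
445 = 9×48 + 13
48 = 3×13 + 9
13 = 1×9 + 4
9 = 2×4 + 1
4 = 4×1 + 0
gcd = 1, so the inverse exists. Back-substitute:
1 = 9 − 2·4
1 = −2·13 + 3·9
1 = 3·48 − 11·13
1 = −11·445 + 102·48
1 = 102·2273 − 521·445
1 = −521·18629 + 4270·2273
So 2273·4270 ≡ 1 (mod 18629).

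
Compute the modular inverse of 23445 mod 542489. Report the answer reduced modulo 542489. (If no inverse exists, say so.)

113866

gcd(542489, 23445) by repeated division:
542489 = 23*23445 + 3254
23445 = 7*3254 + 667
3254 = 4*667 + 586
667 = 1*586 + 81
586 = 7*81 + 19
81 = 4*19 + 5
19 = 3*5 + 4
5 = 1*4 + 1
4 = 4*1 + 0
Since gcd(23445, 542489) = 1, back-substitute to write 1 as a combination:
1 = 5 − 4
1 = −19 + 4·5
1 = 4·81 − 17·19
1 = −17·586 + 123·81
1 = 123·667 − 140·586
1 = −140·3254 + 683·667
1 = 683·23445 − 4921·3254
1 = −4921·542489 + 113866·23445
So 23445·113866 ≡ 1 (mod 542489).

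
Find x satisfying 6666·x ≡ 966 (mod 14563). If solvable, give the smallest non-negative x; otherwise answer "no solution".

First find gcd(6666, 14563):
14563 = 2×6666 + 1231
6666 = 5×1231 + 511
1231 = 2×511 + 209
511 = 2×209 + 93
209 = 2×93 + 23
93 = 4×23 + 1
23 = 23×1 + 0
gcd = 1, so a unique solution mod 14563 exists.
Back-substitute for the Bézout coefficients:
1 = 93 − 4·23
1 = −4·209 + 9·93
1 = 9·511 − 22·209
1 = −22·1231 + 53·511
1 = 53·6666 − 287·1231
1 = −287·14563 + 627·6666
So 6666·(627) ≡ 1 (mod 14563), giving 6666⁻¹ ≡ 627.
x ≡ 6666⁻¹·966 ≡ 627·966 ≡ 8599 (mod 14563).

8599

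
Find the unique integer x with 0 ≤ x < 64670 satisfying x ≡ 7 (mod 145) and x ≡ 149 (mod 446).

Write x = 7 + 145·k. Then 145·k ≡ 149 − 7 ≡ 142 (mod 446).
Need 145⁻¹ mod 446. Extended Euclid on (446, 145):
446 = 3×145 + 11
145 = 13×11 + 2
11 = 5×2 + 1
2 = 2×1 + 0
Back-substitute:
1 = 11 − 5·2
1 = −5·145 + 66·11
1 = 66·446 − 203·145
145⁻¹ ≡ 243 (mod 446), so k ≡ 243·142 ≡ 164 (mod 446).
x = 7 + 145·164 = 23787.

23787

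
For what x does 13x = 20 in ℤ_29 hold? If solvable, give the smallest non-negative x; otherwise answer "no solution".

6

First find gcd(13, 29):
29 = 2×13 + 3
13 = 4×3 + 1
3 = 3×1 + 0
gcd = 1, so a unique solution mod 29 exists.
Back-substitute for the Bézout coefficients:
1 = 13 − 4·3
1 = −4·29 + 9·13
So 13·(9) ≡ 1 (mod 29), giving 13⁻¹ ≡ 9.
x ≡ 13⁻¹·20 ≡ 9·20 ≡ 6 (mod 29).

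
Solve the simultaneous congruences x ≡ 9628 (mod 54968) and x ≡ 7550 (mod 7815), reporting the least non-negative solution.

131877860

Write x = 9628 + 54968·k. Then 54968·k ≡ 7550 − 9628 ≡ 5737 (mod 7815).
Need 54968⁻¹ mod 7815. Extended Euclid on (7815, 263):
7815 = 29×263 + 188
263 = 1×188 + 75
188 = 2×75 + 38
75 = 1×38 + 37
38 = 1×37 + 1
37 = 37×1 + 0
Back-substitute:
1 = 38 − 37
1 = −75 + 2·38
1 = 2·188 − 5·75
1 = −5·263 + 7·188
1 = 7·7815 − 208·263
54968⁻¹ ≡ 7607 (mod 7815), so k ≡ 7607·5737 ≡ 2399 (mod 7815).
x = 9628 + 54968·2399 = 131877860.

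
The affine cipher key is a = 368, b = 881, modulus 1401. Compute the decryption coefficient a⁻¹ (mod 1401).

1184

Run Euclid on (1401, 368):
1401 = 3×368 + 297
368 = 1×297 + 71
297 = 4×71 + 13
71 = 5×13 + 6
13 = 2×6 + 1
6 = 6×1 + 0
Since gcd(368, 1401) = 1, back-substitute to write 1 as a combination:
1 = 13 − 2·6
1 = −2·71 + 11·13
1 = 11·297 − 46·71
1 = −46·368 + 57·297
1 = 57·1401 − 217·368
Thus 368·(-217) ≡ 1 (mod 1401); reducing, -217 mod 1401 = 1184.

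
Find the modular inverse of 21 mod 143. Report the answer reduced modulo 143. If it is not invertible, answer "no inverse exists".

Extended Euclidean algorithm:
143 = 6*21 + 17
21 = 1*17 + 4
17 = 4*4 + 1
4 = 4*1 + 0
The gcd is 1. Working backward:
1 = 17 − 4·4
1 = −4·21 + 5·17
1 = 5·143 − 34·21
So 21·(-34) ≡ 1 (mod 143), and -34 ≡ 109 (mod 143).

109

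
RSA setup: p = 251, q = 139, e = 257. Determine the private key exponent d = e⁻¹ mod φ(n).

3893

φ(n) = (p−1)(q−1) = 250·138 = 34500.
Need d with 257·d ≡ 1 (mod 34500). Apply the extended Euclidean algorithm:
34500 = 134*257 + 62
257 = 4*62 + 9
62 = 6*9 + 8
9 = 1*8 + 1
8 = 8*1 + 0
Back-substitute:
1 = 9 − 8
1 = −62 + 7·9
1 = 7·257 − 29·62
1 = −29·34500 + 3893·257
So 257·3893 ≡ 1 (mod 34500), hence d = 3893.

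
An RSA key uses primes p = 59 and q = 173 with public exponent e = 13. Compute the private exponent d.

3837

φ(n) = (p−1)(q−1) = 58·172 = 9976.
Need d with 13·d ≡ 1 (mod 9976). Apply the extended Euclidean algorithm:
9976 = 767*13 + 5
13 = 2*5 + 3
5 = 1*3 + 2
3 = 1*2 + 1
2 = 2*1 + 0
Back-substitute:
1 = 3 − 2
1 = −5 + 2·3
1 = 2·13 − 5·5
1 = −5·9976 + 3837·13
So 13·3837 ≡ 1 (mod 9976), hence d = 3837.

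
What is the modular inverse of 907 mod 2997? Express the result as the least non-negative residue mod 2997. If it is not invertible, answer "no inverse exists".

76

gcd(2997, 907) by repeated division:
2997 = 3×907 + 276
907 = 3×276 + 79
276 = 3×79 + 39
79 = 2×39 + 1
39 = 39×1 + 0
The gcd is 1. Working backward:
1 = 79 − 2·39
1 = −2·276 + 7·79
1 = 7·907 − 23·276
1 = −23·2997 + 76·907
So 907·76 ≡ 1 (mod 2997).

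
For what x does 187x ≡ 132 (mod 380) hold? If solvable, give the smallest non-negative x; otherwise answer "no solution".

336

First find gcd(187, 380):
380 = 2*187 + 6
187 = 31*6 + 1
6 = 6*1 + 0
gcd = 1, so a unique solution mod 380 exists.
Back-substitute for the Bézout coefficients:
1 = 187 − 31·6
1 = −31·380 + 63·187
So 187·(63) ≡ 1 (mod 380), giving 187⁻¹ ≡ 63.
x ≡ 187⁻¹·132 ≡ 63·132 ≡ 336 (mod 380).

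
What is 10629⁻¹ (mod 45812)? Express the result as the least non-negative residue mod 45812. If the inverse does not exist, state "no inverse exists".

Run Euclid on (45812, 10629):
45812 = 4*10629 + 3296
10629 = 3*3296 + 741
3296 = 4*741 + 332
741 = 2*332 + 77
332 = 4*77 + 24
77 = 3*24 + 5
24 = 4*5 + 4
5 = 1*4 + 1
4 = 4*1 + 0
The gcd is 1. Working backward:
1 = 5 − 4
1 = −24 + 5·5
1 = 5·77 − 16·24
1 = −16·332 + 69·77
1 = 69·741 − 154·332
1 = −154·3296 + 685·741
1 = 685·10629 − 2209·3296
1 = −2209·45812 + 9521·10629
So 10629·9521 ≡ 1 (mod 45812).

9521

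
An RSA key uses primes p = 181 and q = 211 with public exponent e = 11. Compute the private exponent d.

φ(n) = (p−1)(q−1) = 180·210 = 37800.
Need d with 11·d ≡ 1 (mod 37800). Apply the extended Euclidean algorithm:
37800 = 3436·11 + 4
11 = 2·4 + 3
4 = 1·3 + 1
3 = 3·1 + 0
Back-substitute:
1 = 4 − 3
1 = −11 + 3·4
1 = 3·37800 − 10309·11
So 11·(-10309) ≡ 1 (mod 37800), hence d ≡ -10309 ≡ 27491 (mod 37800).

27491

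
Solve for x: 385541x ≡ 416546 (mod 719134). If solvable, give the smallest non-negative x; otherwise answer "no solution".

First find gcd(385541, 719134):
719134 = 1·385541 + 333593
385541 = 1·333593 + 51948
333593 = 6·51948 + 21905
51948 = 2·21905 + 8138
21905 = 2·8138 + 5629
8138 = 1·5629 + 2509
5629 = 2·2509 + 611
2509 = 4·611 + 65
611 = 9·65 + 26
65 = 2·26 + 13
26 = 2·13 + 0
gcd = 13 and 13 | 416546, so solutions exist. Divide through by 13: 29657x ≡ 32042 (mod 55318).
Now find 29657⁻¹ mod 55318:
55318 = 1×29657 + 25661
29657 = 1×25661 + 3996
25661 = 6×3996 + 1685
3996 = 2×1685 + 626
1685 = 2×626 + 433
626 = 1×433 + 193
433 = 2×193 + 47
193 = 4×47 + 5
47 = 9×5 + 2
5 = 2×2 + 1
2 = 2×1 + 0
Back-substitute:
1 = 5 − 2·2
1 = −2·47 + 19·5
1 = 19·193 − 78·47
1 = −78·433 + 175·193
1 = 175·626 − 253·433
1 = −253·1685 + 681·626
1 = 681·3996 − 1615·1685
1 = −1615·25661 + 10371·3996
1 = 10371·29657 − 11986·25661
1 = −11986·55318 + 22357·29657
So 29657⁻¹ ≡ 22357 (mod 55318).
Then x ≡ 22357·32042 ≡ 50212 (mod 55318); the smallest non-negative solution is x = 50212.

50212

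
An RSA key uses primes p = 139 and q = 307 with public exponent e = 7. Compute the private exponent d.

φ(n) = (p−1)(q−1) = 138·306 = 42228.
Need d with 7·d ≡ 1 (mod 42228). Apply the extended Euclidean algorithm:
42228 = 6032·7 + 4
7 = 1·4 + 3
4 = 1·3 + 1
3 = 3·1 + 0
Back-substitute:
1 = 4 − 3
1 = −7 + 2·4
1 = 2·42228 − 12065·7
So 7·(-12065) ≡ 1 (mod 42228), hence d ≡ -12065 ≡ 30163 (mod 42228).

30163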